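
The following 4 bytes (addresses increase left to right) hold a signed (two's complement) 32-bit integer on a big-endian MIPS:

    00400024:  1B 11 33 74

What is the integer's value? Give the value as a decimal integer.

454112116

In big-endian order the high byte comes first in memory.
The bytes are already most-significant first: 0x1B113374.
0x1B113374 = 454112116.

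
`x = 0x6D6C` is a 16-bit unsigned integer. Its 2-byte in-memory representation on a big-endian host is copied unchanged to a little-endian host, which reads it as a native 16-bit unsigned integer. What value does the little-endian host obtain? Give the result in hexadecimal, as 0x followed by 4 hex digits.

0x6C6D

Stored big-endian, the bytes at ascending addresses are 6D 6C.
Read back as little-endian, the first byte is least significant, giving 0x6C6D.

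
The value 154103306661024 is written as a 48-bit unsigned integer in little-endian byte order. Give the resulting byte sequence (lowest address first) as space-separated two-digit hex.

A0 2C DA F8 27 8C

154103306661024 in hexadecimal, padded to 48 bits, is 0x8C27F8DA2CA0.
Split into bytes (most-significant first): 8C 27 F8 DA 2C A0.
Little-endian stores the least-significant byte at the lowest address.
So at ascending addresses the bytes are A0 2C DA F8 27 8C.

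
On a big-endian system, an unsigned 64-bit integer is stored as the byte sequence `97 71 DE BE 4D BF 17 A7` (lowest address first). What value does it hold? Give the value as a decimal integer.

10912748281024944039

In big-endian order the high byte comes first in memory.
The bytes are already most-significant first: 0x9771DEBE4DBF17A7.
0x9771DEBE4DBF17A7 = 10912748281024944039.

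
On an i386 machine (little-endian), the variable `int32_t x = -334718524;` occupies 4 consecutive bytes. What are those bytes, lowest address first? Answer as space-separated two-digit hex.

C4 99 0C EC

Two's complement of -334718524 in 32 bits: 334718524 = 0x13F3663C; invert → 0xEC0C99C3; add 1 → 0xEC0C99C4.
Split into bytes (most-significant first): EC 0C 99 C4.
Little-endian stores the least-significant byte at the lowest address.
So at ascending addresses the bytes are C4 99 0C EC.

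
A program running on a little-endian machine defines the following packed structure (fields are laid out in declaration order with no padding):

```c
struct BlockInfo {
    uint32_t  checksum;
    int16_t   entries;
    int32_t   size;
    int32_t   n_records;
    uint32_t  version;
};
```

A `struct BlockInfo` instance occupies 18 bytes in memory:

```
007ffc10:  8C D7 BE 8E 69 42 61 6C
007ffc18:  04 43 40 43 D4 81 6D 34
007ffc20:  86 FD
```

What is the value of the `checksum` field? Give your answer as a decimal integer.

`checksum` is the first field, at byte offset 0, occupying 4 bytes.
Bytes at offsets 0..3: 8C D7 BE 8E.
In little-endian order the low byte comes first in memory.
Reassemble most-significant byte first: 8E BE D7 8C → 0x8EBED78C.
0x8EBED78C = 2394871692.

2394871692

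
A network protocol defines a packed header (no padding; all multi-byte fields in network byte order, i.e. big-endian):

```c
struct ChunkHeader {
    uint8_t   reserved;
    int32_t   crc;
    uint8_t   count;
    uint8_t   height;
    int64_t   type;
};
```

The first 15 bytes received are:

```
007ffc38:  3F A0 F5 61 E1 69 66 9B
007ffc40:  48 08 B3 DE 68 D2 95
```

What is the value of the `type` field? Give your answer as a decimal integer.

`type` follows `reserved` (1 B), `crc` (4 B), `count` (1 B), `height` (1 B), so it starts at offset 1 + 4 + 1 + 1 = 7 and occupies 8 bytes.
Bytes at offsets 7..14: 9B 48 08 B3 DE 68 D2 95.
Big-endian: lowest address holds the most-significant byte.
The bytes are already most-significant first: 0x9B4808B3DE68D295.
Top bit is set, so as a signed 64-bit value this is 0x9B4808B3DE68D295 − 2^64 = -7257541230883974507.

-7257541230883974507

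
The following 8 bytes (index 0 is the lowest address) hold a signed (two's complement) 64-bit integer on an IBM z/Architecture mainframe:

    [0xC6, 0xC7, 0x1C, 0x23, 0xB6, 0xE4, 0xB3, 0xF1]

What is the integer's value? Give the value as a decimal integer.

-4123295994116525071

Big-endian: lowest address holds the most-significant byte.
The bytes are already most-significant first: 0xC6C71C23B6E4B3F1.
Top bit is set, so as a signed 64-bit value this is 0xC6C71C23B6E4B3F1 − 2^64 = -4123295994116525071.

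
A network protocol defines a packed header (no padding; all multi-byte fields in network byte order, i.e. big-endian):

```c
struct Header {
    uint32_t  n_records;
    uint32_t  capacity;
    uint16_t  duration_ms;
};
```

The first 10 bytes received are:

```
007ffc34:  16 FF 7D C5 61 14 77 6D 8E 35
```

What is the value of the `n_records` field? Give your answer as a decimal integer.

385842629

`n_records` is the first field, at byte offset 0, occupying 4 bytes.
Bytes at offsets 0..3: 16 FF 7D C5.
In big-endian order the high byte comes first in memory.
The bytes are already most-significant first: 0x16FF7DC5.
0x16FF7DC5 = 385842629.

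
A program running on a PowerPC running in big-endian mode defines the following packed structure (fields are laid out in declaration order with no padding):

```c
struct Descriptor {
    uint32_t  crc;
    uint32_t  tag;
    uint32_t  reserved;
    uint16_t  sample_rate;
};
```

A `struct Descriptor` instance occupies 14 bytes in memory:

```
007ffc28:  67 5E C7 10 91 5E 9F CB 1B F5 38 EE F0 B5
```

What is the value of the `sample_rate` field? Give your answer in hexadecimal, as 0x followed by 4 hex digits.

`sample_rate` follows `crc` (4 B), `tag` (4 B), `reserved` (4 B), so it starts at offset 4 + 4 + 4 = 12 and occupies 2 bytes.
Bytes at offsets 12..13: F0 B5.
Big-endian: lowest address holds the most-significant byte.
The bytes are already most-significant first: 0xF0B5.

0xF0B5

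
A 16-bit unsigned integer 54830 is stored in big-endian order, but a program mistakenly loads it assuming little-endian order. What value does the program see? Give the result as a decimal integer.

54830 in 16-bit hexadecimal is 0xD62E.
Stored big-endian, the bytes at ascending addresses are D6 2E.
Read back as little-endian, the first byte is least significant, giving 0x2ED6.
0x2ED6 = 11990.

11990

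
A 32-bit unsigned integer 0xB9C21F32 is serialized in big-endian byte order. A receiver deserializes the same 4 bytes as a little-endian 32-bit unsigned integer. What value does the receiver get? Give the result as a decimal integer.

Stored big-endian, the bytes at ascending addresses are B9 C2 1F 32.
Read back as little-endian, the first byte is least significant, giving 0x321FC2B9.
0x321FC2B9 = 840942265.

840942265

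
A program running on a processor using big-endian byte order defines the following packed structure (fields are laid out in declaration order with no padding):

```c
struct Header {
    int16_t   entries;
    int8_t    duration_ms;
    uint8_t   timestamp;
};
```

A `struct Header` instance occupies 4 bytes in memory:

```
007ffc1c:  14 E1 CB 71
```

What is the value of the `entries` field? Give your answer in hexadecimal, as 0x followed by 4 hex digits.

0x14E1

`entries` is the first field, at byte offset 0, occupying 2 bytes.
Bytes at offsets 0..1: 14 E1.
Big-endian: lowest address holds the most-significant byte.
The bytes are already most-significant first: 0x14E1.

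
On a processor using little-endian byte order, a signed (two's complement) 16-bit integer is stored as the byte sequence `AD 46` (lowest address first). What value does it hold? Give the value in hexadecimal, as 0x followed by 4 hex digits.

Little-endian stores the least-significant byte at the lowest address.
Reassemble most-significant byte first: 46 AD → 0x46AD.

0x46AD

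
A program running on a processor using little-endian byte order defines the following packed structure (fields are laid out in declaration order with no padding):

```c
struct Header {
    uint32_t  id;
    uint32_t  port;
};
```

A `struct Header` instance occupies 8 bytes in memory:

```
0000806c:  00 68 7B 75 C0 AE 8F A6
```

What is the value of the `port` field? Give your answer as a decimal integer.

`port` follows `id` (4 bytes), so it starts at byte offset 4 and occupies 4 bytes.
Bytes at offsets 4..7: C0 AE 8F A6.
Little-endian: lowest address holds the least-significant byte.
Reassemble most-significant byte first: A6 8F AE C0 → 0xA68FAEC0.
0xA68FAEC0 = 2794434240.

2794434240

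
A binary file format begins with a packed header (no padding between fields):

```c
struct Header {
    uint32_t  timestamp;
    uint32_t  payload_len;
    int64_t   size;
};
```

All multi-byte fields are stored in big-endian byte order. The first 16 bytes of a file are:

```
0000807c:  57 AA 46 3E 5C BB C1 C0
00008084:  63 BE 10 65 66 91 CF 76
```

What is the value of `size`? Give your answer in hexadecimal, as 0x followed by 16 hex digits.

`size` follows `timestamp` (4 B), `payload_len` (4 B), so it starts at offset 4 + 4 = 8 and occupies 8 bytes.
Bytes at offsets 8..15: 63 BE 10 65 66 91 CF 76.
Big-endian: lowest address holds the most-significant byte.
The bytes are already most-significant first: 0x63BE10656691CF76.

0x63BE10656691CF76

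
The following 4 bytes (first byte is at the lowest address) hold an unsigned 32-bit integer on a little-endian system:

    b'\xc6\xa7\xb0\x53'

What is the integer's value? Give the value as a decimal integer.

1404086214

Little-endian stores the least-significant byte at the lowest address.
Reassemble most-significant byte first: 53 B0 A7 C6 → 0x53B0A7C6.
0x53B0A7C6 = 1404086214.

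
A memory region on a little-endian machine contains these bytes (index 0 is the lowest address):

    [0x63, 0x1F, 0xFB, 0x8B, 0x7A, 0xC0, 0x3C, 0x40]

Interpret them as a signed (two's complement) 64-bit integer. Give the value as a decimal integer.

In little-endian order the low byte comes first in memory.
Reassemble most-significant byte first: 40 3C C0 7A 8B FB 1F 63 → 0x403CC07A8BFB1F63.
0x403CC07A8BFB1F63 = 4628786149597060963.

4628786149597060963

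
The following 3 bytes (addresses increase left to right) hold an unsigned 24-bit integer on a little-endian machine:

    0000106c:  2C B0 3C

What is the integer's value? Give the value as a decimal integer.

3977260

Little-endian stores the least-significant byte at the lowest address.
Reassemble most-significant byte first: 3C B0 2C → 0x3CB02C.
0x3CB02C = 3977260.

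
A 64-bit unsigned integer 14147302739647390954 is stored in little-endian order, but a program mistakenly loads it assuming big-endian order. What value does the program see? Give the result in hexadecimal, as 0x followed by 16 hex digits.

0xEAE497D6E25055C4

14147302739647390954 in 64-bit hexadecimal is 0xC45550E2D697E4EA.
Stored little-endian, the bytes at ascending addresses are EA E4 97 D6 E2 50 55 C4.
Read back as big-endian, the last byte is least significant, giving 0xEAE497D6E25055C4.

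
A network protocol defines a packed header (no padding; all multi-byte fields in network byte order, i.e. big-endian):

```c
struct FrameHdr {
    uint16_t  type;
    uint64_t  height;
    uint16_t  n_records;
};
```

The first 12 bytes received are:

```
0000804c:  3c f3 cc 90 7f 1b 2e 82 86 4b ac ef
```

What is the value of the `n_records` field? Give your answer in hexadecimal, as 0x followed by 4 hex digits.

0xACEF

`n_records` follows `type` (2 B), `height` (8 B), so it starts at offset 2 + 8 = 10 and occupies 2 bytes.
Bytes at offsets 10..11: AC EF.
In big-endian order the high byte comes first in memory.
The bytes are already most-significant first: 0xACEF.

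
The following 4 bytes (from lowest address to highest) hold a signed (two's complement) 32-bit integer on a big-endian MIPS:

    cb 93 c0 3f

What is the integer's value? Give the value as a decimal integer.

-879509441

Big-endian: lowest address holds the most-significant byte.
The bytes are already most-significant first: 0xCB93C03F.
Top bit is set, so as a signed 32-bit value this is 0xCB93C03F − 2^32 = -879509441.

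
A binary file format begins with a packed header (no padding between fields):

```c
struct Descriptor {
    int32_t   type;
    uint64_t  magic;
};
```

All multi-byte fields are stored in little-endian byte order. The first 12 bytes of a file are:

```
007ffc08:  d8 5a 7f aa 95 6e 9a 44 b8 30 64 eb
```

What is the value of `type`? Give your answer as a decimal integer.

`type` is the first field, at byte offset 0, occupying 4 bytes.
Bytes at offsets 0..3: D8 5A 7F AA.
Little-endian: lowest address holds the least-significant byte.
Reassemble most-significant byte first: AA 7F 5A D8 → 0xAA7F5AD8.
Top bit is set, so as a signed 32-bit value this is 0xAA7F5AD8 − 2^32 = -1434494248.

-1434494248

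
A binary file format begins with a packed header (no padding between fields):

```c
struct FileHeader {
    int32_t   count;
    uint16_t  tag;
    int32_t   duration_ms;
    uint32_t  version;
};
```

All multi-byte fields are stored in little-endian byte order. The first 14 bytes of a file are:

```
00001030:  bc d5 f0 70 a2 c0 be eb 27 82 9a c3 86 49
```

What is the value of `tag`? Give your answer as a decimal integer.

49314

`tag` follows `count` (4 bytes), so it starts at byte offset 4 and occupies 2 bytes.
Bytes at offsets 4..5: A2 C0.
Little-endian stores the least-significant byte at the lowest address.
Reassemble most-significant byte first: C0 A2 → 0xC0A2.
0xC0A2 = 49314.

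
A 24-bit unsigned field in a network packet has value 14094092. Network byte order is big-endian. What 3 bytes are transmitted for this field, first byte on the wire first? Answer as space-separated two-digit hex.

14094092 in hexadecimal, padded to 24 bits, is 0xD70F0C.
Split into bytes (most-significant first): D7 0F 0C.
In big-endian order the high byte comes first in memory.
So the memory order matches the most-significant-first order: D7 0F 0C.

D7 0F 0C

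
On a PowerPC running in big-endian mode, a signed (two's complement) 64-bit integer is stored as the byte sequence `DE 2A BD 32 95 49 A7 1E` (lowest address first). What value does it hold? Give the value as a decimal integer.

-2437928223317055714

Big-endian stores the most-significant byte at the lowest address.
The bytes are already most-significant first: 0xDE2ABD329549A71E.
Top bit is set, so as a signed 64-bit value this is 0xDE2ABD329549A71E − 2^64 = -2437928223317055714.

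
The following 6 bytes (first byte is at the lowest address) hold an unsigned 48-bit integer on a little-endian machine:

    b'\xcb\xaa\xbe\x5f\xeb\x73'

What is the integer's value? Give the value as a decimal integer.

127454760839883

Little-endian: lowest address holds the least-significant byte.
Reassemble most-significant byte first: 73 EB 5F BE AA CB → 0x73EB5FBEAACB.
0x73EB5FBEAACB = 127454760839883.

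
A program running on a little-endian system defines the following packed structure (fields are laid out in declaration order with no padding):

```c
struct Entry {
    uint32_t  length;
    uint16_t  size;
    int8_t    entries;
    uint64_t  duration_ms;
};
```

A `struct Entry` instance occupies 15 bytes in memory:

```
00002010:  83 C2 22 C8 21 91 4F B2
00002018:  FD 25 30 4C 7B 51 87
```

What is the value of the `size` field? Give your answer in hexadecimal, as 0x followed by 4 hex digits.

`size` follows `length` (4 bytes), so it starts at byte offset 4 and occupies 2 bytes.
Bytes at offsets 4..5: 21 91.
Little-endian stores the least-significant byte at the lowest address.
Reassemble most-significant byte first: 91 21 → 0x9121.

0x9121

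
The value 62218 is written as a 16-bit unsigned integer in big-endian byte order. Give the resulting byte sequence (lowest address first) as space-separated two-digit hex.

62218 in hexadecimal, padded to 16 bits, is 0xF30A.
Split into bytes (most-significant first): F3 0A.
In big-endian order the high byte comes first in memory.
So the memory order matches the most-significant-first order: F3 0A.

F3 0A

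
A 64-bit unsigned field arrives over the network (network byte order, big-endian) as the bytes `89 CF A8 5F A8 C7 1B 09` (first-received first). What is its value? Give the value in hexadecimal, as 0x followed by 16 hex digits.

Big-endian: lowest address holds the most-significant byte.
The bytes are already most-significant first: 0x89CFA85FA8C71B09.

0x89CFA85FA8C71B09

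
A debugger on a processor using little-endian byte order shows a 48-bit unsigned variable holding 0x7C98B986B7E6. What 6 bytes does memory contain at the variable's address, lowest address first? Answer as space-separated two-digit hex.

Split into bytes (most-significant first): 7C 98 B9 86 B7 E6.
Little-endian: lowest address holds the least-significant byte.
So at ascending addresses the bytes are E6 B7 86 B9 98 7C.

E6 B7 86 B9 98 7C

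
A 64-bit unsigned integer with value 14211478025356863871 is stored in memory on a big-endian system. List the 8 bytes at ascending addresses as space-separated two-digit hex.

C5 39 4F F7 EA AA 69 7F

14211478025356863871 in hexadecimal, padded to 64 bits, is 0xC5394FF7EAAA697F.
Split into bytes (most-significant first): C5 39 4F F7 EA AA 69 7F.
In big-endian order the high byte comes first in memory.
So the memory order matches the most-significant-first order: C5 39 4F F7 EA AA 69 7F.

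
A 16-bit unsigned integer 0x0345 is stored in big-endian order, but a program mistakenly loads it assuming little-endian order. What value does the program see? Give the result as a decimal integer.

Stored big-endian, the bytes at ascending addresses are 03 45.
Read back as little-endian, the first byte is least significant, giving 0x4503.
0x4503 = 17667.

17667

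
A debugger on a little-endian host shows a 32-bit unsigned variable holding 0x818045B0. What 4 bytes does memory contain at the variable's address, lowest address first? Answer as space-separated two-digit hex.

Split into bytes (most-significant first): 81 80 45 B0.
In little-endian order the low byte comes first in memory.
So at ascending addresses the bytes are B0 45 80 81.

B0 45 80 81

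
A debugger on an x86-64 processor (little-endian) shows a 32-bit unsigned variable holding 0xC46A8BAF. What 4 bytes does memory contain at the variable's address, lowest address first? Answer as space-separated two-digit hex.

AF 8B 6A C4

Split into bytes (most-significant first): C4 6A 8B AF.
Little-endian: lowest address holds the least-significant byte.
So at ascending addresses the bytes are AF 8B 6A C4.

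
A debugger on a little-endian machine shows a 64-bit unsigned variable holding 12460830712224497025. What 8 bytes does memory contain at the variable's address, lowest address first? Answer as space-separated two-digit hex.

81 3D 6B 30 83 C3 ED AC

12460830712224497025 in hexadecimal, padded to 64 bits, is 0xACEDC383306B3D81.
Split into bytes (most-significant first): AC ED C3 83 30 6B 3D 81.
Little-endian: lowest address holds the least-significant byte.
So at ascending addresses the bytes are 81 3D 6B 30 83 C3 ED AC.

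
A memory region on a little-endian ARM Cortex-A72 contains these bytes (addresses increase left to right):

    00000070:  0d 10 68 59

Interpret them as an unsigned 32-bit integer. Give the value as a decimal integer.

1499992077

Little-endian: lowest address holds the least-significant byte.
Reassemble most-significant byte first: 59 68 10 0D → 0x5968100D.
0x5968100D = 1499992077.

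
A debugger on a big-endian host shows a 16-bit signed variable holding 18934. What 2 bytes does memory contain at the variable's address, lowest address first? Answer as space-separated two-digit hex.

18934 in hexadecimal, padded to 16 bits, is 0x49F6.
Split into bytes (most-significant first): 49 F6.
In big-endian order the high byte comes first in memory.
So the memory order matches the most-significant-first order: 49 F6.

49 F6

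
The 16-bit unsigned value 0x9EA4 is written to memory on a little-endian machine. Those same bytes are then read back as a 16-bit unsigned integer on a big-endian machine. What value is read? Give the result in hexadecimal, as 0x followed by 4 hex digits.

Stored little-endian, the bytes at ascending addresses are A4 9E.
Read back as big-endian, the last byte is least significant, giving 0xA49E.

0xA49E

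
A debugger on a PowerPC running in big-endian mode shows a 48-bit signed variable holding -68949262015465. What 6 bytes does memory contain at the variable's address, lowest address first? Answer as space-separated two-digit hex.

Two's complement of -68949262015465 in 48 bits: 68949262015465 = 0x3EB580451BE9; invert → 0xC14A7FBAE416; add 1 → 0xC14A7FBAE417.
Split into bytes (most-significant first): C1 4A 7F BA E4 17.
Big-endian stores the most-significant byte at the lowest address.
So the memory order matches the most-significant-first order: C1 4A 7F BA E4 17.

C1 4A 7F BA E4 17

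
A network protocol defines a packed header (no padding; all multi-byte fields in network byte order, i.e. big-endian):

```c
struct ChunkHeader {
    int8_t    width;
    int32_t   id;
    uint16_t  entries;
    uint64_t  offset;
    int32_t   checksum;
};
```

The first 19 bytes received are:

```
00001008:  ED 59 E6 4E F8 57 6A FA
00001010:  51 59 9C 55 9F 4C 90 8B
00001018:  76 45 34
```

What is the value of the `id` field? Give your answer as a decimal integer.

`id` follows `width` (1 byte), so it starts at byte offset 1 and occupies 4 bytes.
Bytes at offsets 1..4: 59 E6 4E F8.
In big-endian order the high byte comes first in memory.
The bytes are already most-significant first: 0x59E64EF8.
0x59E64EF8 = 1508265720.

1508265720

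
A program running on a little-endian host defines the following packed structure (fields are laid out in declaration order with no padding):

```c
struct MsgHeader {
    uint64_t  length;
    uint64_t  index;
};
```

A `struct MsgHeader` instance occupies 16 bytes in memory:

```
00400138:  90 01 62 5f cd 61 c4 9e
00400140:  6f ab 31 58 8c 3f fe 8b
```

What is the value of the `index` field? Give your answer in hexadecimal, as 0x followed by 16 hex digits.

`index` follows `length` (8 bytes), so it starts at byte offset 8 and occupies 8 bytes.
Bytes at offsets 8..15: 6F AB 31 58 8C 3F FE 8B.
Little-endian stores the least-significant byte at the lowest address.
Reassemble most-significant byte first: 8B FE 3F 8C 58 31 AB 6F → 0x8BFE3F8C5831AB6F.

0x8BFE3F8C5831AB6F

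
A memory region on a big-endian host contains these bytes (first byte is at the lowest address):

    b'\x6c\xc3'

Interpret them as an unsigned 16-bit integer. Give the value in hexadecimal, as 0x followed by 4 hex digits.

In big-endian order the high byte comes first in memory.
The bytes are already most-significant first: 0x6CC3.

0x6CC3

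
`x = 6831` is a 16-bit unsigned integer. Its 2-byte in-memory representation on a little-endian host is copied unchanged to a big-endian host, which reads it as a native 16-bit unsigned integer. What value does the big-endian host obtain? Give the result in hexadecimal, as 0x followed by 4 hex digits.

0xAF1A

6831 in 16-bit hexadecimal is 0x1AAF.
Stored little-endian, the bytes at ascending addresses are AF 1A.
Read back as big-endian, the last byte is least significant, giving 0xAF1A.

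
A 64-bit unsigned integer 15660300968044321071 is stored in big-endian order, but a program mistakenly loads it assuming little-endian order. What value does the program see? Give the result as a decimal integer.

3448064288966595801

15660300968044321071 in 64-bit hexadecimal is 0xD95490C233FCD92F.
Stored big-endian, the bytes at ascending addresses are D9 54 90 C2 33 FC D9 2F.
Read back as little-endian, the first byte is least significant, giving 0x2FD9FC33C29054D9.
0x2FD9FC33C29054D9 = 3448064288966595801.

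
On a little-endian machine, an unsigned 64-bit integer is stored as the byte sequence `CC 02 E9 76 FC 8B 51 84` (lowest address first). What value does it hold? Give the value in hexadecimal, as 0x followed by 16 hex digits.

Little-endian: lowest address holds the least-significant byte.
Reassemble most-significant byte first: 84 51 8B FC 76 E9 02 CC → 0x84518BFC76E902CC.

0x84518BFC76E902CC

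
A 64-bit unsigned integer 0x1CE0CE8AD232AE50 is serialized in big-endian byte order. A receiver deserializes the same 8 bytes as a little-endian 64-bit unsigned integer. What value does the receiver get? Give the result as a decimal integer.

5813640048835223580

Stored big-endian, the bytes at ascending addresses are 1C E0 CE 8A D2 32 AE 50.
Read back as little-endian, the first byte is least significant, giving 0x50AE32D28ACEE01C.
0x50AE32D28ACEE01C = 5813640048835223580.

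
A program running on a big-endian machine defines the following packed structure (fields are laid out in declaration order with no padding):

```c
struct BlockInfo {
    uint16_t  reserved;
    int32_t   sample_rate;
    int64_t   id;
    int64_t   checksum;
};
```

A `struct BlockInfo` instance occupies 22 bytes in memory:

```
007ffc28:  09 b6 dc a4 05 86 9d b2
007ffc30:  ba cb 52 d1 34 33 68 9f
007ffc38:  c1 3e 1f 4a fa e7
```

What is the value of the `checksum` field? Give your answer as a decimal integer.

7538956773798640359

`checksum` follows `reserved` (2 B), `sample_rate` (4 B), `id` (8 B), so it starts at offset 2 + 4 + 8 = 14 and occupies 8 bytes.
Bytes at offsets 14..21: 68 9F C1 3E 1F 4A FA E7.
Big-endian: lowest address holds the most-significant byte.
The bytes are already most-significant first: 0x689FC13E1F4AFAE7.
0x689FC13E1F4AFAE7 = 7538956773798640359.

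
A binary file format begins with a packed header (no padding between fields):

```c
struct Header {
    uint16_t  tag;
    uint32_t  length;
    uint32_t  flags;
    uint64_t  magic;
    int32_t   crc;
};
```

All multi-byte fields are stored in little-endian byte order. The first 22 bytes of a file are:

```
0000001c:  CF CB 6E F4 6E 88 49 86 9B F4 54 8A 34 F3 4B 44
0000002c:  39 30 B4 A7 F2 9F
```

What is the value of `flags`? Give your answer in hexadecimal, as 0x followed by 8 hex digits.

`flags` follows `tag` (2 B), `length` (4 B), so it starts at offset 2 + 4 = 6 and occupies 4 bytes.
Bytes at offsets 6..9: 49 86 9B F4.
Little-endian: lowest address holds the least-significant byte.
Reassemble most-significant byte first: F4 9B 86 49 → 0xF49B8649.

0xF49B8649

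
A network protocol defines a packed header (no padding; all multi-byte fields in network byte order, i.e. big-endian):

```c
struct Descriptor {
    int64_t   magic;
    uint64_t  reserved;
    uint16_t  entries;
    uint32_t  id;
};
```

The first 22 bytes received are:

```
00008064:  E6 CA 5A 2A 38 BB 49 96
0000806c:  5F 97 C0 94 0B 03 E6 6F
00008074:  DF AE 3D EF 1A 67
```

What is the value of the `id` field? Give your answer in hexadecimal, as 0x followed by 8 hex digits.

`id` follows `magic` (8 B), `reserved` (8 B), `entries` (2 B), so it starts at offset 8 + 8 + 2 = 18 and occupies 4 bytes.
Bytes at offsets 18..21: 3D EF 1A 67.
In big-endian order the high byte comes first in memory.
The bytes are already most-significant first: 0x3DEF1A67.

0x3DEF1A67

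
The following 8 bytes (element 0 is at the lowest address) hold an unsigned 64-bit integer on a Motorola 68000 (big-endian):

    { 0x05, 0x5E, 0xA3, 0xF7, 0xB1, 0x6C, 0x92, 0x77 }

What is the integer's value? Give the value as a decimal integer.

Big-endian: lowest address holds the most-significant byte.
The bytes are already most-significant first: 0x055EA3F7B16C9277.
0x055EA3F7B16C9277 = 386926902229373559.

386926902229373559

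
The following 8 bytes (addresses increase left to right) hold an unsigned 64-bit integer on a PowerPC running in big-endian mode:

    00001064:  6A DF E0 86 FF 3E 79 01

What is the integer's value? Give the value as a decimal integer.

Big-endian: lowest address holds the most-significant byte.
The bytes are already most-significant first: 0x6ADFE086FF3E7901.
0x6ADFE086FF3E7901 = 7701120758239361281.

7701120758239361281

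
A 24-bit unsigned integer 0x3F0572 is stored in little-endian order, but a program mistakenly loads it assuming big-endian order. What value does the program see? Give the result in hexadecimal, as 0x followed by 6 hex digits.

0x72053F

Stored little-endian, the bytes at ascending addresses are 72 05 3F.
Read back as big-endian, the last byte is least significant, giving 0x72053F.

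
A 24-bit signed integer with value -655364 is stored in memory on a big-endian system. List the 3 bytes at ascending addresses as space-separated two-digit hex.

Two's complement of -655364 in 24 bits: 655364 = 0x0A0004; invert → 0xF5FFFB; add 1 → 0xF5FFFC.
Split into bytes (most-significant first): F5 FF FC.
In big-endian order the high byte comes first in memory.
So the memory order matches the most-significant-first order: F5 FF FC.

F5 FF FC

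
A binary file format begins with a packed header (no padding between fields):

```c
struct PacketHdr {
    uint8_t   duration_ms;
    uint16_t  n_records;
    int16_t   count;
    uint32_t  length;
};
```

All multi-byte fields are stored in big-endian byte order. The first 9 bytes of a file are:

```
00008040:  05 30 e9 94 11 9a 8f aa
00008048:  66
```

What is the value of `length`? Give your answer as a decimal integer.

2593106534

`length` follows `duration_ms` (1 B), `n_records` (2 B), `count` (2 B), so it starts at offset 1 + 2 + 2 = 5 and occupies 4 bytes.
Bytes at offsets 5..8: 9A 8F AA 66.
Big-endian: lowest address holds the most-significant byte.
The bytes are already most-significant first: 0x9A8FAA66.
0x9A8FAA66 = 2593106534.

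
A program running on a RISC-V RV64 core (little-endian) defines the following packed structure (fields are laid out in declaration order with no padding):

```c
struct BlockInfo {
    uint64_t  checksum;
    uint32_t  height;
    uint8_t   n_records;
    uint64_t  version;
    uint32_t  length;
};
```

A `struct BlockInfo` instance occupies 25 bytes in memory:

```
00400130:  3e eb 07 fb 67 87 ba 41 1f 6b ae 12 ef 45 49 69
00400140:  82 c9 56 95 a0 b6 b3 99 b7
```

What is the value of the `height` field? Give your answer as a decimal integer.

`height` follows `checksum` (8 bytes), so it starts at byte offset 8 and occupies 4 bytes.
Bytes at offsets 8..11: 1F 6B AE 12.
Little-endian: lowest address holds the least-significant byte.
Reassemble most-significant byte first: 12 AE 6B 1F → 0x12AE6B1F.
0x12AE6B1F = 313420575.

313420575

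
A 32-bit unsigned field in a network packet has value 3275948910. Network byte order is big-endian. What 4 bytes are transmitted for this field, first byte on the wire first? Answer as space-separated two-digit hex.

3275948910 in hexadecimal, padded to 32 bits, is 0xC343036E.
Split into bytes (most-significant first): C3 43 03 6E.
Big-endian stores the most-significant byte at the lowest address.
So the memory order matches the most-significant-first order: C3 43 03 6E.

C3 43 03 6E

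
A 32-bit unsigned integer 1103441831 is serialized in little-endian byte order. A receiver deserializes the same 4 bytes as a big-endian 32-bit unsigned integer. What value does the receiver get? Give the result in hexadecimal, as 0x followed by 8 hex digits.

0xA72FC541

1103441831 in 32-bit hexadecimal is 0x41C52FA7.
Stored little-endian, the bytes at ascending addresses are A7 2F C5 41.
Read back as big-endian, the last byte is least significant, giving 0xA72FC541.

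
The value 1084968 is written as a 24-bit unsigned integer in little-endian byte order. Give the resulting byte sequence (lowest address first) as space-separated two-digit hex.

1084968 in hexadecimal, padded to 24 bits, is 0x108E28.
Split into bytes (most-significant first): 10 8E 28.
In little-endian order the low byte comes first in memory.
So at ascending addresses the bytes are 28 8E 10.

28 8E 10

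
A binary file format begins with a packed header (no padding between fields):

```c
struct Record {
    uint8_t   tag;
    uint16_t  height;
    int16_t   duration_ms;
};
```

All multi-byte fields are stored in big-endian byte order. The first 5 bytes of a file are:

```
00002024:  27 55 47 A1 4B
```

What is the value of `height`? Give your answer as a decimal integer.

`height` follows `tag` (1 byte), so it starts at byte offset 1 and occupies 2 bytes.
Bytes at offsets 1..2: 55 47.
Big-endian stores the most-significant byte at the lowest address.
The bytes are already most-significant first: 0x5547.
0x5547 = 21831.

21831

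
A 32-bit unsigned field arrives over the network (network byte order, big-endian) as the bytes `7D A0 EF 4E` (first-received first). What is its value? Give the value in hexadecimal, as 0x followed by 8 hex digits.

0x7DA0EF4E

Big-endian stores the most-significant byte at the lowest address.
The bytes are already most-significant first: 0x7DA0EF4E.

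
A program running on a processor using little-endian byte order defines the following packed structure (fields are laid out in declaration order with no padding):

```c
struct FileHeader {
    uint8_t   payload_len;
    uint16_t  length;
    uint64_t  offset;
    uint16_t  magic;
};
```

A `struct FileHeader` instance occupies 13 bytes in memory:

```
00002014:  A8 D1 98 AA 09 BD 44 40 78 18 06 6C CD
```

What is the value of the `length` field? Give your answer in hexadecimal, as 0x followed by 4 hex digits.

0x98D1

`length` follows `payload_len` (1 byte), so it starts at byte offset 1 and occupies 2 bytes.
Bytes at offsets 1..2: D1 98.
In little-endian order the low byte comes first in memory.
Reassemble most-significant byte first: 98 D1 → 0x98D1.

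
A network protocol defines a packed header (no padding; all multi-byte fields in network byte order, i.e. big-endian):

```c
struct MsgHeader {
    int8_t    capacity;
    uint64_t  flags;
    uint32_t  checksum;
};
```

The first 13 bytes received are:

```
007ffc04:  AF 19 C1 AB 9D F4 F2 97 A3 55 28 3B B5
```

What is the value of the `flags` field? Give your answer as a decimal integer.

`flags` follows `capacity` (1 byte), so it starts at byte offset 1 and occupies 8 bytes.
Bytes at offsets 1..8: 19 C1 AB 9D F4 F2 97 A3.
In big-endian order the high byte comes first in memory.
The bytes are already most-significant first: 0x19C1AB9DF4F297A3.
0x19C1AB9DF4F297A3 = 1855953216361109411.

1855953216361109411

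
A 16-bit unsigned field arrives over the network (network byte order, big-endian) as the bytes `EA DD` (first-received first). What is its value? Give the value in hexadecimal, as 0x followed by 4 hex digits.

0xEADD

Big-endian: lowest address holds the most-significant byte.
The bytes are already most-significant first: 0xEADD.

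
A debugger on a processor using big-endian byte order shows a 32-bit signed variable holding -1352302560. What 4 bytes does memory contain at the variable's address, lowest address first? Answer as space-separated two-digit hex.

Two's complement of -1352302560 in 32 bits: 1352302560 = 0x509A7FE0; invert → 0xAF65801F; add 1 → 0xAF658020.
Split into bytes (most-significant first): AF 65 80 20.
Big-endian: lowest address holds the most-significant byte.
So the memory order matches the most-significant-first order: AF 65 80 20.

AF 65 80 20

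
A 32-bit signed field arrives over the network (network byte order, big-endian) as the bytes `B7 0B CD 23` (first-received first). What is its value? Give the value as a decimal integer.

Big-endian: lowest address holds the most-significant byte.
The bytes are already most-significant first: 0xB70BCD23.
Top bit is set, so as a signed 32-bit value this is 0xB70BCD23 − 2^32 = -1223963357.

-1223963357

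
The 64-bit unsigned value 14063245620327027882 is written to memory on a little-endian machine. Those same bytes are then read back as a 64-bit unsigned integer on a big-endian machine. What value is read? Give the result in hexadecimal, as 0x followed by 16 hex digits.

14063245620327027882 in 64-bit hexadecimal is 0xC32AAF61A4A914AA.
Stored little-endian, the bytes at ascending addresses are AA 14 A9 A4 61 AF 2A C3.
Read back as big-endian, the last byte is least significant, giving 0xAA14A9A461AF2AC3.

0xAA14A9A461AF2AC3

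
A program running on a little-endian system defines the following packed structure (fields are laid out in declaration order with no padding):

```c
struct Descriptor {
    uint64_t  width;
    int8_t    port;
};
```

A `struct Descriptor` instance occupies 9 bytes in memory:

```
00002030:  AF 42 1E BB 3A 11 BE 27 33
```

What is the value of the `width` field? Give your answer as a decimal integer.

`width` is the first field, at byte offset 0, occupying 8 bytes.
Bytes at offsets 0..7: AF 42 1E BB 3A 11 BE 27.
Little-endian: lowest address holds the least-significant byte.
Reassemble most-significant byte first: 27 BE 11 3A BB 1E 42 AF → 0x27BE113ABB1E42AF.
0x27BE113ABB1E42AF = 2863745356999312047.

2863745356999312047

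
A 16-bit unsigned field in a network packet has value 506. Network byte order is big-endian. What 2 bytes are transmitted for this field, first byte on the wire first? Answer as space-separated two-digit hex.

506 in hexadecimal, padded to 16 bits, is 0x01FA.
Split into bytes (most-significant first): 01 FA.
Big-endian stores the most-significant byte at the lowest address.
So the memory order matches the most-significant-first order: 01 FA.

01 FA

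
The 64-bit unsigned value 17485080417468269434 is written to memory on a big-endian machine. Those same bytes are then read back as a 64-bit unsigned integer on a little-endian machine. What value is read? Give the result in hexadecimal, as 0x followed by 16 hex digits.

0x7AC355F0FF7BA7F2

17485080417468269434 in 64-bit hexadecimal is 0xF2A77BFFF055C37A.
Stored big-endian, the bytes at ascending addresses are F2 A7 7B FF F0 55 C3 7A.
Read back as little-endian, the first byte is least significant, giving 0x7AC355F0FF7BA7F2.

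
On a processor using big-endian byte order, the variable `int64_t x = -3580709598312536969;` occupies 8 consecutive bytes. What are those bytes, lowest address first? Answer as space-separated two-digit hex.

Two's complement of -3580709598312536969 in 64 bits: 3580709598312536969 = 0x31B13C6883401B89; invert → 0xCE4EC3977CBFE476; add 1 → 0xCE4EC3977CBFE477.
Split into bytes (most-significant first): CE 4E C3 97 7C BF E4 77.
Big-endian stores the most-significant byte at the lowest address.
So the memory order matches the most-significant-first order: CE 4E C3 97 7C BF E4 77.

CE 4E C3 97 7C BF E4 77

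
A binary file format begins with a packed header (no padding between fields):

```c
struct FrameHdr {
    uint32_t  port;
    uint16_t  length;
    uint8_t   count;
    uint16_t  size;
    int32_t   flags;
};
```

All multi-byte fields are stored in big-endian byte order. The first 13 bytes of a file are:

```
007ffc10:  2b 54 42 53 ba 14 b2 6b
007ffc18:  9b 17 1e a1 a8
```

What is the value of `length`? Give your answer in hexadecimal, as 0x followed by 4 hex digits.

0xBA14

`length` follows `port` (4 bytes), so it starts at byte offset 4 and occupies 2 bytes.
Bytes at offsets 4..5: BA 14.
In big-endian order the high byte comes first in memory.
The bytes are already most-significant first: 0xBA14.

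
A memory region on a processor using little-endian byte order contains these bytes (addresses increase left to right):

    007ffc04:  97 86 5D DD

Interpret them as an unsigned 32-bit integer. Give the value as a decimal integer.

3713894039

In little-endian order the low byte comes first in memory.
Reassemble most-significant byte first: DD 5D 86 97 → 0xDD5D8697.
0xDD5D8697 = 3713894039.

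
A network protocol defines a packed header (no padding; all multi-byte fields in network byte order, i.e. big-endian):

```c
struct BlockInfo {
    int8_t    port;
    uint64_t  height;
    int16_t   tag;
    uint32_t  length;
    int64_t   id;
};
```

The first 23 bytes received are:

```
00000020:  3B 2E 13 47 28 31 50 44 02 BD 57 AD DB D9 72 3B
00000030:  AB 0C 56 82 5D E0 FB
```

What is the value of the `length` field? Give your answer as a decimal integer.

`length` follows `port` (1 B), `height` (8 B), `tag` (2 B), so it starts at offset 1 + 8 + 2 = 11 and occupies 4 bytes.
Bytes at offsets 11..14: AD DB D9 72.
Big-endian: lowest address holds the most-significant byte.
The bytes are already most-significant first: 0xADDBD972.
0xADDBD972 = 2916866418.

2916866418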